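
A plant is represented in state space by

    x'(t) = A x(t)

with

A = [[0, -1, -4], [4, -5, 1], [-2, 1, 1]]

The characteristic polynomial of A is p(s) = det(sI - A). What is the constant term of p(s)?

Expand det(sI - A) for the 3×3 matrix.
p(s) = s^3 + 4s^2 - 10s - 30.
(Check: constant term = det(-A) = (-1)^3 det A = -30; coefficient of s^2 = -tr A = 4.)
The constant term is -30.

-30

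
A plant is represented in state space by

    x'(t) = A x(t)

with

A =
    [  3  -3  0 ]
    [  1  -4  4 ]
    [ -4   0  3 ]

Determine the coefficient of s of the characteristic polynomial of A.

-12

Expand det(sI - A) for the 3×3 matrix.
p(s) = s^3 - 2s^2 - 12s - 21.
(Check: constant term = det(-A) = (-1)^3 det A = -21; coefficient of s^2 = -tr A = -2.)
The coefficient of s is -12.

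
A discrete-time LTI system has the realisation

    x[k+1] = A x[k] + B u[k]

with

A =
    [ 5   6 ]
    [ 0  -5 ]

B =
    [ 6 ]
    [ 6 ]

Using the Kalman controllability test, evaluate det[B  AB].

-576

AB = [[66], [-30]]
Controllability matrix C = [B  AB] = [[6, 66], [6, -30]]
det(C) = 6·(-30) - 66·6 = -180 - 396 = -576
Since det(C) ≠ 0, rank(C) = 2 and the system is completely controllable.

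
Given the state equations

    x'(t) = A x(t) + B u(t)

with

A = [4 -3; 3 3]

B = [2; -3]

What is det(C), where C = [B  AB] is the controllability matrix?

AB = [[17], [-3]]
Controllability matrix C = [B  AB] = [[2, 17], [-3, -3]]
det(C) = 2·(-3) - 17·(-3) = -6 - (-51) = 45
Since det(C) ≠ 0, rank(C) = 2 and the system is completely controllable.

45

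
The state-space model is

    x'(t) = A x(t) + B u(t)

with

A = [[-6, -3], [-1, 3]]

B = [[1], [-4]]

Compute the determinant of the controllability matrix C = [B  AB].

AB = [[6], [-13]]
Controllability matrix C = [B  AB] = [[1, 6], [-4, -13]]
det(C) = 1·(-13) - 6·(-4) = -13 - (-24) = 11
Since det(C) ≠ 0, rank(C) = 2 and the system is completely controllable.

11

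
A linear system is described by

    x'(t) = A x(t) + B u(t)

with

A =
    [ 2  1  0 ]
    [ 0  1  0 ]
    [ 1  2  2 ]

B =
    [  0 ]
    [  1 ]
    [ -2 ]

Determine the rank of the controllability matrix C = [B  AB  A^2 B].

3

AB = [[1], [1], [-2]]
A^2B = [[3], [1], [-1]]
Controllability matrix C = [B  AB  A^2B] = [[0, 1, 3], [1, 1, 1], [-2, -2, -1]]
det(C) = 0·(1·(-1) - 1·(-2)) - 1·(1·(-1) - 1·(-2)) + 3·(1·(-2) - 1·(-2)) = 0·1 - 1·1 + 3·0 = -1 ≠ 0, so rank(C) = 3.
rank(C) = 3 = n, so the pair (A, B) is completely controllable.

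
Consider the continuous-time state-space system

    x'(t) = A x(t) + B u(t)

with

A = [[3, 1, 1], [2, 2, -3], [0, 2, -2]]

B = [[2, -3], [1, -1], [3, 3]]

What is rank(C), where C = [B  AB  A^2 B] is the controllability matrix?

AB = [[10, -7], [-3, -17], [-4, -8]]
A^2B = [[23, -46], [26, -24], [2, -18]]
Controllability matrix C = [B  AB  A^2B] = [[2, -3, 10, -7, 23, -46], [1, -1, -3, -17, 26, -24], [3, 3, -4, -8, 2, -18]]
Take the 3×3 submatrix of C formed by columns 1, 2, 3: [[2, -3, 10], [1, -1, -3], [3, 3, -4]]. Its determinant is 2·((-1)·(-4) - (-3)·3) - (-3)·(1·(-4) - (-3)·3) + 10·(1·3 - (-1)·3) = 2·13 - (-3)·5 + 10·6 = 101 ≠ 0.
So rank(C) ≥ 3; since C has 3 rows, rank(C) = 3.
rank(C) = 3 = n, so the pair (A, B) is completely controllable.

3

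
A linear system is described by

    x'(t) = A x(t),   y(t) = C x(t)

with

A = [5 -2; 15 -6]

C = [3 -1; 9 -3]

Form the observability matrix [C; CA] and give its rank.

CA = [[0, 0], [0, 0]]
Observability matrix O = [C; CA] = [[3, -1], [9, -3], [0, 0], [0, 0]]
Every row of O is a scalar multiple of row 1 = [3, -1] (multipliers 1, 3, 0, 0), so the rows span a one-dimensional space.
O ≠ 0, hence rank(O) = 1.
rank(O) = 1 < n = 2, so the pair (A, C) is not completely observable.

1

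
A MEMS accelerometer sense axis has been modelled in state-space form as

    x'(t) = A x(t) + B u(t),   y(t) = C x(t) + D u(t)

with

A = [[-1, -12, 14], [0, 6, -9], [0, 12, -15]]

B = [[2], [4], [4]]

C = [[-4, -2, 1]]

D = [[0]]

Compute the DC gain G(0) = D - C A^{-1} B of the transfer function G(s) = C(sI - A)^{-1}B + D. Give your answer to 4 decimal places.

-20.0000

G(0) = C(-A)^{-1}B + D = -C A^{-1} B + D.
det A = -18, so A^{-1} = (1/-18)·adj(A) = [[-1, 2/3, -4/3], [0, -5/6, 1/2], [0, -2/3, 1/3]]
A^{-1} B = [-14/3, -4/3, -4/3]^T
C A^{-1} B = 20
G(0) = D - C A^{-1} B = 0 - (20) = -20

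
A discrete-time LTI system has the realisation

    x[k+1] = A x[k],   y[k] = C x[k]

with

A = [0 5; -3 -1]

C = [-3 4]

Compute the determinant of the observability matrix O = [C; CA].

105

CA = [[-12, -19]]
Observability matrix O = [C; CA] = [[-3, 4], [-12, -19]]
det(O) = (-3)·(-19) - 4·(-12) = 57 - (-48) = 105
Since det(O) ≠ 0, rank(O) = 2 and the system is completely observable.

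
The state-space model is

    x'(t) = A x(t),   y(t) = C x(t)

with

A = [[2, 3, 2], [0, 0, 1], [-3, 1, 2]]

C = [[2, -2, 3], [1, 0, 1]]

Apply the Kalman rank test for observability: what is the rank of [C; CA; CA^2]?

CA = [[-5, 9, 8], [-1, 4, 4]]
CA^2 = [[-34, -7, 15], [-14, 1, 10]]
Observability matrix O = [C; CA; CA^2] = [[2, -2, 3], [1, 0, 1], [-5, 9, 8], [-1, 4, 4], [-34, -7, 15], [-14, 1, 10]]
Take the 3×3 submatrix of O formed by rows 1, 2, 3: [[2, -2, 3], [1, 0, 1], [-5, 9, 8]]. Its determinant is 2·(0·8 - 1·9) - (-2)·(1·8 - 1·(-5)) + 3·(1·9 - 0·(-5)) = 2·(-9) - (-2)·13 + 3·9 = 35 ≠ 0.
So rank(O) ≥ 3; since O has 3 columns, rank(O) = 3.
rank(O) = 3 = n, so the pair (A, C) is completely observable.

3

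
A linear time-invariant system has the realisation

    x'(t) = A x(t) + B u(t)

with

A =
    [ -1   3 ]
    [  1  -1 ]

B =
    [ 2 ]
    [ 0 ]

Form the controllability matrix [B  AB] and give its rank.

2

AB = [[-2], [2]]
Controllability matrix C = [B  AB] = [[2, -2], [0, 2]]
det(C) = 2·2 - (-2)·0 = 4 - 0 = 4 ≠ 0, so rank(C) = 2.
rank(C) = 2 = n, so the pair (A, B) is completely controllable.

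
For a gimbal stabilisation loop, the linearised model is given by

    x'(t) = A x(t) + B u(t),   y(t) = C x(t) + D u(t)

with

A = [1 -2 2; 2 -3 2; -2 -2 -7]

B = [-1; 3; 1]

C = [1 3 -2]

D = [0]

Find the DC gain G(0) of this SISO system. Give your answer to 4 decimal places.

G(0) = C(-A)^{-1}B + D = -C A^{-1} B + D.
det A = -15, so A^{-1} = (1/-15)·adj(A) = [[-5/3, 6/5, -2/15], [-2/3, 1/5, -2/15], [2/3, -2/5, -1/15]]
A^{-1} B = [77/15, 17/15, -29/15]^T
C A^{-1} B = 62/5
G(0) = D - C A^{-1} B = 0 - (62/5) = -62/5 ≈ -12.4000

-12.4000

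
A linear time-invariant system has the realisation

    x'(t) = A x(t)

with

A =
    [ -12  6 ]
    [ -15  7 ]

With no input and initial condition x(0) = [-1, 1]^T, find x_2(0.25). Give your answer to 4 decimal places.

det(sI - A) = s^2 - (tr A)s + det A, with tr A = (-12) + 7 = -5 and det A = (-12)·7 - 6·(-15) = -84 - (-90) = 6.
So p(s) = det(sI - A) = s^2 + 5s + 6.
Factor s^2 + 5s + 6: two numbers with sum -5 and product 6 are -2 and -3, so s^2 + 5s + 6 = (s + 2)(s + 3).
Hence p(s) = (s + 2) (s + 3), with roots -3, -2.
The eigenvalues -3, -2 are distinct and real, so A is diagonalisable and x(t) = e^{At} x(0) = V diag(e^{λ_i t}) V^{-1} x(0), where the columns of V are the eigenvectors.
λ = -3: A - (-3)I = [[-9, 6], [-15, 10]]. Row 1 gives (-9)·v1 + 6·v2 = 0, so take v_1 = [-2, -3]^T.
λ = -2: A - (-2)I = [[-10, 6], [-15, 9]]. Row 1 gives (-10)·v1 + 6·v2 = 0, so take v_2 = [3, 5]^T.
V = [v_1 v_2] = [[-2, 3], [-3, 5]] has det V = -1, so V^{-1} = adj(V)/det V = [[-5, 3], [-3, 2]].
Modal coordinates z(0) = V^{-1} x(0): (-5)·(-1) + 3·1 = 8; (-3)·(-1) + 2·1 = 5; so z(0) = [8, 5]^T.
x_2(t) = Σ_i (v_i)_2 · z_i(0) · e^{λ_i t} (row 2 of V times the modal terms).
x_2(0.25) = (-3)·8·e^{-3·0.25} + 5·5·e^{-2·0.25} = (-24)·0.472367 + 25·0.606531 = 3.8265.

3.8265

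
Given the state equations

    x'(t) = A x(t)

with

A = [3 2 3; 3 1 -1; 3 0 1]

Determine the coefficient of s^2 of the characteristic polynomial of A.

-5

Expand det(sI - A) for the 3×3 matrix.
p(s) = s^3 - 5s^2 - 8s + 18.
(Check: constant term = det(-A) = (-1)^3 det A = 18; coefficient of s^2 = -tr A = -5.)
The coefficient of s^2 is -5.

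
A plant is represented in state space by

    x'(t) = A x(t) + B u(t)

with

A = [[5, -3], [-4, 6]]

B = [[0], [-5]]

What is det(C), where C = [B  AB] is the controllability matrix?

AB = [[15], [-30]]
Controllability matrix C = [B  AB] = [[0, 15], [-5, -30]]
det(C) = 0·(-30) - 15·(-5) = 0 - (-75) = 75
Since det(C) ≠ 0, rank(C) = 2 and the system is completely controllable.

75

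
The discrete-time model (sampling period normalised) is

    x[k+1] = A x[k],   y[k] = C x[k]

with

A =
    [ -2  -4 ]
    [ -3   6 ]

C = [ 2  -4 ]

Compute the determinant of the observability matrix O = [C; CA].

-32

CA = [[8, -32]]
Observability matrix O = [C; CA] = [[2, -4], [8, -32]]
det(O) = 2·(-32) - (-4)·8 = -64 - (-32) = -32
Since det(O) ≠ 0, rank(O) = 2 and the system is completely observable.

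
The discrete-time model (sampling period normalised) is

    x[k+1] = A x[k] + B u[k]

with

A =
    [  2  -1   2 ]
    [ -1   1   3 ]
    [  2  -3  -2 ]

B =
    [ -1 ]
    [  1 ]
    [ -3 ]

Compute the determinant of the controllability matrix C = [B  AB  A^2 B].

336

AB = [[-9], [-7], [1]]
A^2B = [[-9], [5], [1]]
Controllability matrix C = [B  AB  A^2B] = [[-1, -9, -9], [1, -7, 5], [-3, 1, 1]]
Expanding along the first row, det(C) = (-1)·((-7)·1 - 5·1) - (-9)·(1·1 - 5·(-3)) + (-9)·(1·1 - (-7)·(-3)) = (-1)·(-12) - (-9)·16 + (-9)·(-20) = 336
Since det(C) ≠ 0, rank(C) = 3 and the system is completely controllable.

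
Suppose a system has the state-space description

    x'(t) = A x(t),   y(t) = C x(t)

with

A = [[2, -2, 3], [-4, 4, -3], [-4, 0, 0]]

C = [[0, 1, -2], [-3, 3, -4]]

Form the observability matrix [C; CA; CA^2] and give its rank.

CA = [[4, 4, -3], [-2, 18, -18]]
CA^2 = [[4, 8, 0], [-4, 76, -60]]
Observability matrix O = [C; CA; CA^2] = [[0, 1, -2], [-3, 3, -4], [4, 4, -3], [-2, 18, -18], [4, 8, 0], [-4, 76, -60]]
Take the 3×3 submatrix of O formed by rows 1, 2, 3: [[0, 1, -2], [-3, 3, -4], [4, 4, -3]]. Its determinant is 0·(3·(-3) - (-4)·4) - 1·((-3)·(-3) - (-4)·4) + (-2)·((-3)·4 - 3·4) = 0·7 - 1·25 + (-2)·(-24) = 23 ≠ 0.
So rank(O) ≥ 3; since O has 3 columns, rank(O) = 3.
rank(O) = 3 = n, so the pair (A, C) is completely observable.

3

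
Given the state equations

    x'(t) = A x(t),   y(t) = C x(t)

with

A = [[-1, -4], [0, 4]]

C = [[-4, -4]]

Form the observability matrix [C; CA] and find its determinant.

CA = [[4, 0]]
Observability matrix O = [C; CA] = [[-4, -4], [4, 0]]
det(O) = (-4)·0 - (-4)·4 = 0 - (-16) = 16
Since det(O) ≠ 0, rank(O) = 2 and the system is completely observable.

16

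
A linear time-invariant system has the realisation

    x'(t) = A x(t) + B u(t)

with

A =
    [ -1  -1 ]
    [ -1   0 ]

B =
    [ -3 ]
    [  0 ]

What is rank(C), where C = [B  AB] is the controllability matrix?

AB = [[3], [3]]
Controllability matrix C = [B  AB] = [[-3, 3], [0, 3]]
det(C) = (-3)·3 - 3·0 = -9 - 0 = -9 ≠ 0, so rank(C) = 2.
rank(C) = 2 = n, so the pair (A, B) is completely controllable.

2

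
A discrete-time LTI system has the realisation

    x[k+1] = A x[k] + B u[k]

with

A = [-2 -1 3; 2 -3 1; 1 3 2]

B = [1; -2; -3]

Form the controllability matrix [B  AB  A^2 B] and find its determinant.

AB = [[-9], [5], [-11]]
A^2B = [[-20], [-44], [-16]]
Controllability matrix C = [B  AB  A^2B] = [[1, -9, -20], [-2, 5, -44], [-3, -11, -16]]
Expanding along the first row, det(C) = 1·(5·(-16) - (-44)·(-11)) - (-9)·((-2)·(-16) - (-44)·(-3)) + (-20)·((-2)·(-11) - 5·(-3)) = 1·(-564) - (-9)·(-100) + (-20)·37 = -2204
Since det(C) ≠ 0, rank(C) = 3 and the system is completely controllable.

-2204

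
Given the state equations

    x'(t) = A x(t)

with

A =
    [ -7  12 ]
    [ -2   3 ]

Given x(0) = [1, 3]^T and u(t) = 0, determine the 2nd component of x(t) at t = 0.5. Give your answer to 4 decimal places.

3.7366

det(sI - A) = s^2 - (tr A)s + det A, with tr A = (-7) + 3 = -4 and det A = (-7)·3 - 12·(-2) = -21 - (-24) = 3.
So p(s) = det(sI - A) = s^2 + 4s + 3.
Factor s^2 + 4s + 3: two numbers with sum -4 and product 3 are -1 and -3, so s^2 + 4s + 3 = (s + 1)(s + 3).
Hence p(s) = (s + 1) (s + 3), with roots -3, -1.
The eigenvalues -3, -1 are distinct and real, so A is diagonalisable and x(t) = e^{At} x(0) = V diag(e^{λ_i t}) V^{-1} x(0), where the columns of V are the eigenvectors.
λ = -3: A - (-3)I = [[-4, 12], [-2, 6]]. Row 1 gives (-4)·v1 + 12·v2 = 0, so take v_1 = [3, 1]^T.
λ = -1: A - (-1)I = [[-6, 12], [-2, 4]]. Row 1 gives (-6)·v1 + 12·v2 = 0, so take v_2 = [2, 1]^T.
V = [v_1 v_2] = [[3, 2], [1, 1]] has det V = 1, so V^{-1} = adj(V)/det V = [[1, -2], [-1, 3]].
Modal coordinates z(0) = V^{-1} x(0): 1·1 + (-2)·3 = -5; (-1)·1 + 3·3 = 8; so z(0) = [-5, 8]^T.
x_2(t) = Σ_i (v_i)_2 · z_i(0) · e^{λ_i t} (row 2 of V times the modal terms).
x_2(0.5) = 1·(-5)·e^{-3·0.5} + 1·8·e^{-1·0.5} = (-5)·0.223130 + 8·0.606531 = 3.7366.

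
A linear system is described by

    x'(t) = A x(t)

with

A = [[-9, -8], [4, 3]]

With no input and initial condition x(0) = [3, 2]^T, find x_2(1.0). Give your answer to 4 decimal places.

2.5415

det(sI - A) = s^2 - (tr A)s + det A, with tr A = (-9) + 3 = -6 and det A = (-9)·3 - (-8)·4 = -27 - (-32) = 5.
So p(s) = det(sI - A) = s^2 + 6s + 5.
Factor s^2 + 6s + 5: two numbers with sum -6 and product 5 are -1 and -5, so s^2 + 6s + 5 = (s + 1)(s + 5).
Hence p(s) = (s + 1) (s + 5), with roots -5, -1.
The eigenvalues -5, -1 are distinct and real, so A is diagonalisable and x(t) = e^{At} x(0) = V diag(e^{λ_i t}) V^{-1} x(0), where the columns of V are the eigenvectors.
λ = -5: A - (-5)I = [[-4, -8], [4, 8]]. Row 1 gives (-4)·v1 + (-8)·v2 = 0, so take v_1 = [-2, 1]^T.
λ = -1: A - (-1)I = [[-8, -8], [4, 4]]. Row 1 gives (-8)·v1 + (-8)·v2 = 0, so take v_2 = [-1, 1]^T.
V = [v_1 v_2] = [[-2, -1], [1, 1]] has det V = -1, so V^{-1} = adj(V)/det V = [[-1, -1], [1, 2]].
Modal coordinates z(0) = V^{-1} x(0): (-1)·3 + (-1)·2 = -5; 1·3 + 2·2 = 7; so z(0) = [-5, 7]^T.
x_2(t) = Σ_i (v_i)_2 · z_i(0) · e^{λ_i t} (row 2 of V times the modal terms).
x_2(1.0) = 1·(-5)·e^{-5·1.0} + 1·7·e^{-1·1.0} = (-5)·0.006738 + 7·0.367879 = 2.5415.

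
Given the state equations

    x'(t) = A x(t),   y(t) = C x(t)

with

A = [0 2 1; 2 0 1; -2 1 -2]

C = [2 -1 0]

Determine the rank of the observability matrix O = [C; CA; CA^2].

CA = [[-2, 4, 1]]
CA^2 = [[6, -3, 0]]
Observability matrix O = [C; CA; CA^2] = [[2, -1, 0], [-2, 4, 1], [6, -3, 0]]
The columns c1, c2, c3 of O are linearly dependent: -c1 - 2·c2 + 6·c3 = 0 (check each entry), so rank(O) ≤ 2.
The 2×2 minor from rows 1, 2, columns 1, 2 is 2·4 - (-1)·(-2) = 8 - 2 = 6 ≠ 0, so rank(O) = 2.
rank(O) = 2 < n = 3, so the pair (A, C) is not completely observable.

2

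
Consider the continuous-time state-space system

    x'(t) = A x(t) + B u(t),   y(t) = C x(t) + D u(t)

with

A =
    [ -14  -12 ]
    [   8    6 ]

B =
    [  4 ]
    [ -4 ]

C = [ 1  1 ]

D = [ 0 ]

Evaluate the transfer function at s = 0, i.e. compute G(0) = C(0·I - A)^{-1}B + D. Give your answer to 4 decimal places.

0.0000

G(0) = C(-A)^{-1}B + D = -C A^{-1} B + D.
det A = 12, so A^{-1} = (1/12)·adj(A) = [[1/2, 1], [-2/3, -7/6]]
A^{-1} B = [-2, 2]^T
C A^{-1} B = 0
G(0) = D - C A^{-1} B = 0 - (0) = 0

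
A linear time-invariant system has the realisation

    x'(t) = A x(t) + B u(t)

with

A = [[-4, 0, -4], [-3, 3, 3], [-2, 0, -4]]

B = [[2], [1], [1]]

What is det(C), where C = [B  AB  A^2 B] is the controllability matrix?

AB = [[-12], [0], [-8]]
A^2B = [[80], [12], [56]]
Controllability matrix C = [B  AB  A^2B] = [[2, -12, 80], [1, 0, 12], [1, -8, 56]]
Expanding along the first row, det(C) = 2·(0·56 - 12·(-8)) - (-12)·(1·56 - 12·1) + 80·(1·(-8) - 0·1) = 2·96 - (-12)·44 + 80·(-8) = 80
Since det(C) ≠ 0, rank(C) = 3 and the system is completely controllable.

80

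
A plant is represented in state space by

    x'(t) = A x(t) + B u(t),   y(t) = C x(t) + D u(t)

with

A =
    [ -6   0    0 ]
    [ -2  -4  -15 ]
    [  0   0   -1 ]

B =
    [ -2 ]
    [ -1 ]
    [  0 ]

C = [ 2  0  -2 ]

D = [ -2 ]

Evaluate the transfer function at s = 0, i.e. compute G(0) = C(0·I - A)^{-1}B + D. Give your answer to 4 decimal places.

-2.6667

G(0) = C(-A)^{-1}B + D = -C A^{-1} B + D.
det A = -24, so A^{-1} = (1/-24)·adj(A) = [[-1/6, 0, 0], [1/12, -1/4, 15/4], [0, 0, -1]]
A^{-1} B = [1/3, 1/12, 0]^T
C A^{-1} B = 2/3
G(0) = D - C A^{-1} B = -2 - (2/3) = -8/3 ≈ -2.6667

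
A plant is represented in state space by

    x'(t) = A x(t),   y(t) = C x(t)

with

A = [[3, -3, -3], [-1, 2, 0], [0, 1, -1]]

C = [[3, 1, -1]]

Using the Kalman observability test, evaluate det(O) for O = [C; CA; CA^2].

CA = [[8, -8, -8]]
CA^2 = [[32, -48, -16]]
Observability matrix O = [C; CA; CA^2] = [[3, 1, -1], [8, -8, -8], [32, -48, -16]]
Expanding along the first row, det(O) = 3·((-8)·(-16) - (-8)·(-48)) - 1·(8·(-16) - (-8)·32) + (-1)·(8·(-48) - (-8)·32) = 3·(-256) - 1·128 + (-1)·(-128) = -768
Since det(O) ≠ 0, rank(O) = 3 and the system is completely observable.

-768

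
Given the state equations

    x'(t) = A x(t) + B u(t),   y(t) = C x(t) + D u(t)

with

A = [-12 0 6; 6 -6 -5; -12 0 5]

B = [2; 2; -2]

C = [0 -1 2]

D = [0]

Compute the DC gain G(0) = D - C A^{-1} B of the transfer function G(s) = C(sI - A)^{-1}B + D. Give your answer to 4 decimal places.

G(0) = C(-A)^{-1}B + D = -C A^{-1} B + D.
det A = -72, so A^{-1} = (1/-72)·adj(A) = [[5/12, 0, -1/2], [-5/12, -1/6, 1/3], [1, 0, -1]]
A^{-1} B = [11/6, -11/6, 4]^T
C A^{-1} B = 59/6
G(0) = D - C A^{-1} B = 0 - (59/6) = -59/6 ≈ -9.8333

-9.8333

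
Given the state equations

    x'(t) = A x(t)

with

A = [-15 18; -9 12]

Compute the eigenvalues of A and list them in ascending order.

-6, 3

det(sI - A) = s^2 - (tr A)s + det A, with tr A = (-15) + 12 = -3 and det A = (-15)·12 - 18·(-9) = -180 - (-162) = -18.
So p(s) = det(sI - A) = s^2 + 3s - 18.
Factor s^2 + 3s - 18: two numbers with sum -3 and product -18 are 3 and -6, so s^2 + 3s - 18 = (s - 3)(s + 6).
Hence p(s) = (s - 3) (s + 6), with roots -6, 3.
At least one eigenvalue has non-negative real part, so the system is not asymptotically stable.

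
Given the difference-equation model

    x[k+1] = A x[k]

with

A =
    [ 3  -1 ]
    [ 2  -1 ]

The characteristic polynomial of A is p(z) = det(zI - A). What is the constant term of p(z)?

For a 2×2 matrix, det(zI - A) = z^2 - (tr A)z + det A.
tr A = 2, det A = -1.
So p(z) = z^2 - 2z - 1.
The constant term is -1.

-1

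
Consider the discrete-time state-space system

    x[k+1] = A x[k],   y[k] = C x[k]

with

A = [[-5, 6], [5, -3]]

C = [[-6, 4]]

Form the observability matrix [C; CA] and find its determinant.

CA = [[50, -48]]
Observability matrix O = [C; CA] = [[-6, 4], [50, -48]]
det(O) = (-6)·(-48) - 4·50 = 288 - 200 = 88
Since det(O) ≠ 0, rank(O) = 2 and the system is completely observable.

88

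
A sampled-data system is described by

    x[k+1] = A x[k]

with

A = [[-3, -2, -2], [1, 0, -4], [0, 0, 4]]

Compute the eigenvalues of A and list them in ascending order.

det(zI - A) = z^3 - (tr A)z^2 + (M11 + M22 + M33)z - det A, where Mii is the 2×2 principal minor of A obtained by deleting row i and column i.
tr A = (-3) + 0 + 4 = 1; M11 = 0·4 - (-4)·0 = 0 - 0 = 0; M22 = (-3)·4 - (-2)·0 = -12 - 0 = -12; M33 = (-3)·0 - (-2)·1 = 0 - (-2) = 2; sum of minors = -10.
det A = (-3)·(0·4 - (-4)·0) - (-2)·(1·4 - (-4)·0) + (-2)·(1·0 - 0·0) = (-3)·0 - (-2)·4 + (-2)·0 = 8.
So p(z) = det(zI - A) = z^3 - z^2 - 10z - 8.
Rational-root test: any integer root divides -8. Testing small divisors, z = -1 works: p(-1) = -1 + (-1) + 10 + (-8) = 0, so (z + 1) is a factor.
Dividing, p(z) = (z + 1)(z^2 - 2z - 8).
Factor z^2 - 2z - 8: two numbers with sum 2 and product -8 are 4 and -2, so z^2 - 2z - 8 = (z - 4)(z + 2).
Hence p(z) = (z - 4) (z + 1) (z + 2), with roots -2, -1, 4.

-2, -1, 4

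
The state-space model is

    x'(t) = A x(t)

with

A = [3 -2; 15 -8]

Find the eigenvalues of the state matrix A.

det(sI - A) = s^2 - (tr A)s + det A, with tr A = 3 + (-8) = -5 and det A = 3·(-8) - (-2)·15 = -24 - (-30) = 6.
So p(s) = det(sI - A) = s^2 + 5s + 6.
Factor s^2 + 5s + 6: two numbers with sum -5 and product 6 are -2 and -3, so s^2 + 5s + 6 = (s + 2)(s + 3).
Hence p(s) = (s + 2) (s + 3), with roots -3, -2.
All eigenvalues have negative real part, so the system is asymptotically stable.

-3, -2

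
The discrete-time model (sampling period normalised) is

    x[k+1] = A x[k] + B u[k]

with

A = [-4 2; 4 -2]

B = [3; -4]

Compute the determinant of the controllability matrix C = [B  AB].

AB = [[-20], [20]]
Controllability matrix C = [B  AB] = [[3, -20], [-4, 20]]
det(C) = 3·20 - (-20)·(-4) = 60 - 80 = -20
Since det(C) ≠ 0, rank(C) = 2 and the system is completely controllable.

-20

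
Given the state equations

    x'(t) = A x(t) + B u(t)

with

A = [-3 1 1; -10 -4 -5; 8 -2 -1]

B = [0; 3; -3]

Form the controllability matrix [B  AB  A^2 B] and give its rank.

AB = [[0], [3], [-3]]
A^2B = [[0], [3], [-3]]
Controllability matrix C = [B  AB  A^2B] = [[0, 0, 0], [3, 3, 3], [-3, -3, -3]]
Every column of C is a scalar multiple of column 1 = [0, 3, -3] (multipliers 1, 1, 1), so the columns span a one-dimensional space.
C ≠ 0, hence rank(C) = 1.
rank(C) = 1 < n = 3, so the pair (A, B) is not completely controllable.

1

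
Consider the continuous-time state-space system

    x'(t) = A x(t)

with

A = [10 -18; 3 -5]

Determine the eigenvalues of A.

det(sI - A) = s^2 - (tr A)s + det A, with tr A = 10 + (-5) = 5 and det A = 10·(-5) - (-18)·3 = -50 - (-54) = 4.
So p(s) = det(sI - A) = s^2 - 5s + 4.
Factor s^2 - 5s + 4: two numbers with sum 5 and product 4 are 4 and 1, so s^2 - 5s + 4 = (s - 4)(s - 1).
Hence p(s) = (s - 4) (s - 1), with roots 1, 4.
At least one eigenvalue has non-negative real part, so the system is not asymptotically stable.

1, 4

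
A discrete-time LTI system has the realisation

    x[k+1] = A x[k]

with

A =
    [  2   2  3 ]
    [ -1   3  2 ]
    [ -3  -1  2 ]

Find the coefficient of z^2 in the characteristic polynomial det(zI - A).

Expand det(zI - A) for the 3×3 matrix.
p(z) = z^3 - 7z^2 + 29z - 38.
(Check: constant term = det(-A) = (-1)^3 det A = -38; coefficient of z^2 = -tr A = -7.)
The coefficient of z^2 is -7.

-7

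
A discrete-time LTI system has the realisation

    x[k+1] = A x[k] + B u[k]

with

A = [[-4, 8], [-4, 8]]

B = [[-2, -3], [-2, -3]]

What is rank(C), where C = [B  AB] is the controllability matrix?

1

AB = [[-8, -12], [-8, -12]]
Controllability matrix C = [B  AB] = [[-2, -3, -8, -12], [-2, -3, -8, -12]]
Every column of C is a scalar multiple of column 1 = [-2, -2] (multipliers 1, 3/2, 4, 6), so the columns span a one-dimensional space.
C ≠ 0, hence rank(C) = 1.
rank(C) = 1 < n = 2, so the pair (A, B) is not completely controllable.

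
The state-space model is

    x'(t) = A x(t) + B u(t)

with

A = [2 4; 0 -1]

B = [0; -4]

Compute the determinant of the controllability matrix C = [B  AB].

-64

AB = [[-16], [4]]
Controllability matrix C = [B  AB] = [[0, -16], [-4, 4]]
det(C) = 0·4 - (-16)·(-4) = 0 - 64 = -64
Since det(C) ≠ 0, rank(C) = 2 and the system is completely controllable.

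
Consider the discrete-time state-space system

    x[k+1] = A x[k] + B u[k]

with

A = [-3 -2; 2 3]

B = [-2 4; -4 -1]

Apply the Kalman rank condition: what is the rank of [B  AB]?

2

AB = [[14, -10], [-16, 5]]
Controllability matrix C = [B  AB] = [[-2, 4, 14, -10], [-4, -1, -16, 5]]
Take the 2×2 submatrix of C formed by columns 1, 2: [[-2, 4], [-4, -1]]. Its determinant is (-2)·(-1) - 4·(-4) = 2 - (-16) = 18 ≠ 0.
So rank(C) ≥ 2; since C has 2 rows, rank(C) = 2.
rank(C) = 2 = n, so the pair (A, B) is completely controllable.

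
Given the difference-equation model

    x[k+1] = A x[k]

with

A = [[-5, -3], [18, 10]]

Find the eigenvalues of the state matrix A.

1, 4

det(zI - A) = z^2 - (tr A)z + det A, with tr A = (-5) + 10 = 5 and det A = (-5)·10 - (-3)·18 = -50 - (-54) = 4.
So p(z) = det(zI - A) = z^2 - 5z + 4.
Factor z^2 - 5z + 4: two numbers with sum 5 and product 4 are 4 and 1, so z^2 - 5z + 4 = (z - 4)(z - 1).
Hence p(z) = (z - 4) (z - 1), with roots 1, 4.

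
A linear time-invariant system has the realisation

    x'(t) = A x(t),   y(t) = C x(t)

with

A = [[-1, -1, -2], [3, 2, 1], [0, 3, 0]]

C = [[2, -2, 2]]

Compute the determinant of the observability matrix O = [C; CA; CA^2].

-120

CA = [[-8, 0, -6]]
CA^2 = [[8, -10, 16]]
Observability matrix O = [C; CA; CA^2] = [[2, -2, 2], [-8, 0, -6], [8, -10, 16]]
Expanding along the first row, det(O) = 2·(0·16 - (-6)·(-10)) - (-2)·((-8)·16 - (-6)·8) + 2·((-8)·(-10) - 0·8) = 2·(-60) - (-2)·(-80) + 2·80 = -120
Since det(O) ≠ 0, rank(O) = 3 and the system is completely observable.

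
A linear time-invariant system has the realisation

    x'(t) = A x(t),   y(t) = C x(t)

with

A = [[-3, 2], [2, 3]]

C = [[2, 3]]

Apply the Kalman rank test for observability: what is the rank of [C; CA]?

2

CA = [[0, 13]]
Observability matrix O = [C; CA] = [[2, 3], [0, 13]]
det(O) = 2·13 - 3·0 = 26 - 0 = 26 ≠ 0, so rank(O) = 2.
rank(O) = 2 = n, so the pair (A, C) is completely observable.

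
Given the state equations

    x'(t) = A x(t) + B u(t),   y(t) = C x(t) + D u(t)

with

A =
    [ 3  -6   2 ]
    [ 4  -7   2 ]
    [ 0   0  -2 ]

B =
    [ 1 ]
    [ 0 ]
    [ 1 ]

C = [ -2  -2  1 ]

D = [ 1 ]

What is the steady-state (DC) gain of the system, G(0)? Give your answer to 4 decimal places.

G(0) = C(-A)^{-1}B + D = -C A^{-1} B + D.
det A = -6, so A^{-1} = (1/-6)·adj(A) = [[-7/3, 2, -1/3], [-4/3, 1, -1/3], [0, 0, -1/2]]
A^{-1} B = [-8/3, -5/3, -1/2]^T
C A^{-1} B = 49/6
G(0) = D - C A^{-1} B = 1 - (49/6) = -43/6 ≈ -7.1667

-7.1667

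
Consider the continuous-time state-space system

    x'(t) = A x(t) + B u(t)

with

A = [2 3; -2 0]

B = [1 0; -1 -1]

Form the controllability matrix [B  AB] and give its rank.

2

AB = [[-1, -3], [-2, 0]]
Controllability matrix C = [B  AB] = [[1, 0, -1, -3], [-1, -1, -2, 0]]
Take the 2×2 submatrix of C formed by columns 1, 2: [[1, 0], [-1, -1]]. Its determinant is 1·(-1) - 0·(-1) = -1 - 0 = -1 ≠ 0.
So rank(C) ≥ 2; since C has 2 rows, rank(C) = 2.
rank(C) = 2 = n, so the pair (A, B) is completely controllable.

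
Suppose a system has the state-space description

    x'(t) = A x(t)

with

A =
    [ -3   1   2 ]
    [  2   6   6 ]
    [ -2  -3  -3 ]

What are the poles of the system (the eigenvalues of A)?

det(sI - A) = s^3 - (tr A)s^2 + (M11 + M22 + M33)s - det A, where Mii is the 2×2 principal minor of A obtained by deleting row i and column i.
tr A = (-3) + 6 + (-3) = 0; M11 = 6·(-3) - 6·(-3) = -18 - (-18) = 0; M22 = (-3)·(-3) - 2·(-2) = 9 - (-4) = 13; M33 = (-3)·6 - 1·2 = -18 - 2 = -20; sum of minors = -7.
det A = (-3)·(6·(-3) - 6·(-3)) - 1·(2·(-3) - 6·(-2)) + 2·(2·(-3) - 6·(-2)) = (-3)·0 - 1·6 + 2·6 = 6.
So p(s) = det(sI - A) = s^3 - 7s - 6.
Rational-root test: any integer root divides -6. Testing small divisors, s = -1 works: p(-1) = -1 + 0 + 7 + (-6) = 0, so (s + 1) is a factor.
Dividing, p(s) = (s + 1)(s^2 - s - 6).
Factor s^2 - s - 6: two numbers with sum 1 and product -6 are 3 and -2, so s^2 - s - 6 = (s - 3)(s + 2).
Hence p(s) = (s - 3) (s + 1) (s + 2), with roots -2, -1, 3.
At least one eigenvalue has non-negative real part, so the system is not asymptotically stable.

-2, -1, 3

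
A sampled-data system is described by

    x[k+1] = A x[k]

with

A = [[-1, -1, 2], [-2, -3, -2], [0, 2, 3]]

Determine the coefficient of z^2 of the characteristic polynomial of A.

1

Expand det(zI - A) for the 3×3 matrix.
p(z) = z^3 + z^2 - 7z + 9.
(Check: constant term = det(-A) = (-1)^3 det A = 9; coefficient of z^2 = -tr A = 1.)
The coefficient of z^2 is 1.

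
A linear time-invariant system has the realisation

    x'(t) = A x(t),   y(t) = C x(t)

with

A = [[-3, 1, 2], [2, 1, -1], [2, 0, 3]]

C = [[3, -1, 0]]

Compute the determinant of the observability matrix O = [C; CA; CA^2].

CA = [[-11, 2, 7]]
CA^2 = [[51, -9, -3]]
Observability matrix O = [C; CA; CA^2] = [[3, -1, 0], [-11, 2, 7], [51, -9, -3]]
Expanding along the first row, det(O) = 3·(2·(-3) - 7·(-9)) - (-1)·((-11)·(-3) - 7·51) + 0·((-11)·(-9) - 2·51) = 3·57 - (-1)·(-324) + 0·(-3) = -153
Since det(O) ≠ 0, rank(O) = 3 and the system is completely observable.

-153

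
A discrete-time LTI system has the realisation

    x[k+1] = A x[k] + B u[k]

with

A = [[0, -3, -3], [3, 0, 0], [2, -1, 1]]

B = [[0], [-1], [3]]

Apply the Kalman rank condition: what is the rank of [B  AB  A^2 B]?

3

AB = [[-6], [0], [4]]
A^2B = [[-12], [-18], [-8]]
Controllability matrix C = [B  AB  A^2B] = [[0, -6, -12], [-1, 0, -18], [3, 4, -8]]
det(C) = 0·(0·(-8) - (-18)·4) - (-6)·((-1)·(-8) - (-18)·3) + (-12)·((-1)·4 - 0·3) = 0·72 - (-6)·62 + (-12)·(-4) = 420 ≠ 0, so rank(C) = 3.
rank(C) = 3 = n, so the pair (A, B) is completely controllable.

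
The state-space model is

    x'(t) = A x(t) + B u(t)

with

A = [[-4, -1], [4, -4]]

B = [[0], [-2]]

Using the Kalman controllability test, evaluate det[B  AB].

4

AB = [[2], [8]]
Controllability matrix C = [B  AB] = [[0, 2], [-2, 8]]
det(C) = 0·8 - 2·(-2) = 0 - (-4) = 4
Since det(C) ≠ 0, rank(C) = 2 and the system is completely controllable.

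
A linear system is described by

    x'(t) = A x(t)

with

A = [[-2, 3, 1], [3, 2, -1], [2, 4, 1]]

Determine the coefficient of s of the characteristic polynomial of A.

Expand det(sI - A) for the 3×3 matrix.
p(s) = s^3 - s^2 - 11s + 19.
(Check: constant term = det(-A) = (-1)^3 det A = 19; coefficient of s^2 = -tr A = -1.)
The coefficient of s is -11.

-11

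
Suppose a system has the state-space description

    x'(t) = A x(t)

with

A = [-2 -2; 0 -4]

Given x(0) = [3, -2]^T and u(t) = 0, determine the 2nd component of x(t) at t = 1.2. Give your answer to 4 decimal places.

det(sI - A) = s^2 - (tr A)s + det A, with tr A = (-2) + (-4) = -6 and det A = (-2)·(-4) - (-2)·0 = 8 - 0 = 8.
So p(s) = det(sI - A) = s^2 + 6s + 8.
Factor s^2 + 6s + 8: two numbers with sum -6 and product 8 are -2 and -4, so s^2 + 6s + 8 = (s + 2)(s + 4).
Hence p(s) = (s + 2) (s + 4), with roots -4, -2.
The eigenvalues -4, -2 are distinct and real, so A is diagonalisable and x(t) = e^{At} x(0) = V diag(e^{λ_i t}) V^{-1} x(0), where the columns of V are the eigenvectors.
λ = -4: A - (-4)I = [[2, -2], [0, 0]]. Row 1 gives 2·v1 + (-2)·v2 = 0, so take v_1 = [-1, -1]^T.
λ = -2: A - (-2)I = [[0, -2], [0, -2]]. Row 1 gives 0·v1 + (-2)·v2 = 0, so take v_2 = [1, 0]^T.
V = [v_1 v_2] = [[-1, 1], [-1, 0]] has det V = 1, so V^{-1} = adj(V)/det V = [[0, -1], [1, -1]].
Modal coordinates z(0) = V^{-1} x(0): 0·3 + (-1)·(-2) = 2; 1·3 + (-1)·(-2) = 5; so z(0) = [2, 5]^T.
x_2(t) = Σ_i (v_i)_2 · z_i(0) · e^{λ_i t} (row 2 of V times the modal terms).
x_2(1.2) = (-1)·2·e^{-4·1.2} + 0·5·e^{-2·1.2} = (-2)·0.008230 + 0·0.090718 = -0.0165.

-0.0165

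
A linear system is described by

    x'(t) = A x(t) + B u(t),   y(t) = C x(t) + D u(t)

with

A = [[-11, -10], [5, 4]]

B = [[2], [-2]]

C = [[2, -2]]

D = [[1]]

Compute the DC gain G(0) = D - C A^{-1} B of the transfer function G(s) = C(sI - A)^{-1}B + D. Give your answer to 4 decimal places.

9.0000

G(0) = C(-A)^{-1}B + D = -C A^{-1} B + D.
det A = 6, so A^{-1} = (1/6)·adj(A) = [[2/3, 5/3], [-5/6, -11/6]]
A^{-1} B = [-2, 2]^T
C A^{-1} B = -8
G(0) = D - C A^{-1} B = 1 - (-8) = 9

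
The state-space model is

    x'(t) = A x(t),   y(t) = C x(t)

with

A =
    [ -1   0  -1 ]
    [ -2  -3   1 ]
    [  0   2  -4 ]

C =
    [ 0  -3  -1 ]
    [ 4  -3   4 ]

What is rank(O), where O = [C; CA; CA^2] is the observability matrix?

CA = [[6, 7, 1], [2, 17, -23]]
CA^2 = [[-20, -19, -3], [-36, -97, 107]]
Observability matrix O = [C; CA; CA^2] = [[0, -3, -1], [4, -3, 4], [6, 7, 1], [2, 17, -23], [-20, -19, -3], [-36, -97, 107]]
Take the 3×3 submatrix of O formed by rows 1, 2, 3: [[0, -3, -1], [4, -3, 4], [6, 7, 1]]. Its determinant is 0·((-3)·1 - 4·7) - (-3)·(4·1 - 4·6) + (-1)·(4·7 - (-3)·6) = 0·(-31) - (-3)·(-20) + (-1)·46 = -106 ≠ 0.
So rank(O) ≥ 3; since O has 3 columns, rank(O) = 3.
rank(O) = 3 = n, so the pair (A, C) is completely observable.

3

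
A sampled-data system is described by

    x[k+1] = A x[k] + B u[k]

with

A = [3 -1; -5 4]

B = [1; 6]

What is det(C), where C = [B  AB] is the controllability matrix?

AB = [[-3], [19]]
Controllability matrix C = [B  AB] = [[1, -3], [6, 19]]
det(C) = 1·19 - (-3)·6 = 19 - (-18) = 37
Since det(C) ≠ 0, rank(C) = 2 and the system is completely controllable.

37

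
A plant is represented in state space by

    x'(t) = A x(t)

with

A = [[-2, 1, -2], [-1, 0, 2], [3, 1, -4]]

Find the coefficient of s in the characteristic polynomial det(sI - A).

13

Expand det(sI - A) for the 3×3 matrix.
p(s) = s^3 + 6s^2 + 13s - 8.
(Check: constant term = det(-A) = (-1)^3 det A = -8; coefficient of s^2 = -tr A = 6.)
The coefficient of s is 13.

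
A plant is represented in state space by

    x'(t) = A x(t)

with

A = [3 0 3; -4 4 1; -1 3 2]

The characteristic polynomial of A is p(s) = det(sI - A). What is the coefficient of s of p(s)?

26

Expand det(sI - A) for the 3×3 matrix.
p(s) = s^3 - 9s^2 + 26s + 9.
(Check: constant term = det(-A) = (-1)^3 det A = 9; coefficient of s^2 = -tr A = -9.)
The coefficient of s is 26.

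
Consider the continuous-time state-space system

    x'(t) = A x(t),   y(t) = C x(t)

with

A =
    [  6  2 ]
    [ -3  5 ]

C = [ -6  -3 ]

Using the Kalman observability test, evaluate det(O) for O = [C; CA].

CA = [[-27, -27]]
Observability matrix O = [C; CA] = [[-6, -3], [-27, -27]]
det(O) = (-6)·(-27) - (-3)·(-27) = 162 - 81 = 81
Since det(O) ≠ 0, rank(O) = 2 and the system is completely observable.

81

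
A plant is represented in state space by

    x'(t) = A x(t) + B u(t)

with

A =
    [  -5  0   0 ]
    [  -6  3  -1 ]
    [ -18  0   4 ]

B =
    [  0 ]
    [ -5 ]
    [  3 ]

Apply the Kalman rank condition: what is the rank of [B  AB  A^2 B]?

2

AB = [[0], [-18], [12]]
A^2B = [[0], [-66], [48]]
Controllability matrix C = [B  AB  A^2B] = [[0, 0, 0], [-5, -18, -66], [3, 12, 48]]
Row 1 of C is identically zero, so rank(C) ≤ 2.
The 2×2 minor from rows 2, 3, columns 1, 2 is (-5)·12 - (-18)·3 = -60 - (-54) = -6 ≠ 0, so rank(C) = 2.
rank(C) = 2 < n = 3, so the pair (A, B) is not completely controllable.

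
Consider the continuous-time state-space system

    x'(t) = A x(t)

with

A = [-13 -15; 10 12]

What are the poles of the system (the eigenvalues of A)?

-3, 2

det(sI - A) = s^2 - (tr A)s + det A, with tr A = (-13) + 12 = -1 and det A = (-13)·12 - (-15)·10 = -156 - (-150) = -6.
So p(s) = det(sI - A) = s^2 + s - 6.
Factor s^2 + s - 6: two numbers with sum -1 and product -6 are 2 and -3, so s^2 + s - 6 = (s - 2)(s + 3).
Hence p(s) = (s - 2) (s + 3), with roots -3, 2.
At least one eigenvalue has non-negative real part, so the system is not asymptotically stable.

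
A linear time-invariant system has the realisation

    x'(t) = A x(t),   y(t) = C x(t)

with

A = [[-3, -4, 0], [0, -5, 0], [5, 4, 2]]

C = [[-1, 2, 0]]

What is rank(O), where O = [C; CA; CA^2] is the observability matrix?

1

CA = [[3, -6, 0]]
CA^2 = [[-9, 18, 0]]
Observability matrix O = [C; CA; CA^2] = [[-1, 2, 0], [3, -6, 0], [-9, 18, 0]]
Every row of O is a scalar multiple of row 1 = [-1, 2, 0] (multipliers 1, -3, 9), so the rows span a one-dimensional space.
O ≠ 0, hence rank(O) = 1.
rank(O) = 1 < n = 3, so the pair (A, C) is not completely observable.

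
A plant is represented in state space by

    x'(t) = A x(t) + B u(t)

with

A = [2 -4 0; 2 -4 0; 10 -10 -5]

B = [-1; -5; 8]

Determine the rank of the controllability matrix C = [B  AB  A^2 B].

2

AB = [[18], [18], [0]]
A^2B = [[-36], [-36], [0]]
Controllability matrix C = [B  AB  A^2B] = [[-1, 18, -36], [-5, 18, -36], [8, 0, 0]]
The rows r1, r2, r3 of C are linearly dependent: -2·r1 + 2·r2 + r3 = 0 (check each entry), so rank(C) ≤ 2.
The 2×2 minor from rows 1, 2, columns 1, 2 is (-1)·18 - 18·(-5) = -18 - (-90) = 72 ≠ 0, so rank(C) = 2.
rank(C) = 2 < n = 3, so the pair (A, B) is not completely controllable.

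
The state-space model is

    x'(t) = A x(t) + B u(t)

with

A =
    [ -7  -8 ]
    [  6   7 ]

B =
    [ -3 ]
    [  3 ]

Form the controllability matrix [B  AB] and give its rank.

1

AB = [[-3], [3]]
Controllability matrix C = [B  AB] = [[-3, -3], [3, 3]]
Every column of C is a scalar multiple of column 1 = [-3, 3] (multipliers 1, 1), so the columns span a one-dimensional space.
C ≠ 0, hence rank(C) = 1.
rank(C) = 1 < n = 2, so the pair (A, B) is not completely controllable.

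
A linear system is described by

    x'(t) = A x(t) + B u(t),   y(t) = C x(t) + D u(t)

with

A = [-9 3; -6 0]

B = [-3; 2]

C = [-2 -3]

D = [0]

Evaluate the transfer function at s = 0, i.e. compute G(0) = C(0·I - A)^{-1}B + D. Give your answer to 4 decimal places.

-6.6667

G(0) = C(-A)^{-1}B + D = -C A^{-1} B + D.
det A = 18, so A^{-1} = (1/18)·adj(A) = [[0, -1/6], [1/3, -1/2]]
A^{-1} B = [-1/3, -2]^T
C A^{-1} B = 20/3
G(0) = D - C A^{-1} B = 0 - (20/3) = -20/3 ≈ -6.6667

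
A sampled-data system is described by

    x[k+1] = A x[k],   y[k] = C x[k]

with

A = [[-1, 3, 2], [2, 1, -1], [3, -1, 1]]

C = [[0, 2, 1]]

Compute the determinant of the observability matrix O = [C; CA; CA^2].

17

CA = [[7, 1, -1]]
CA^2 = [[-8, 23, 12]]
Observability matrix O = [C; CA; CA^2] = [[0, 2, 1], [7, 1, -1], [-8, 23, 12]]
Expanding along the first row, det(O) = 0·(1·12 - (-1)·23) - 2·(7·12 - (-1)·(-8)) + 1·(7·23 - 1·(-8)) = 0·35 - 2·76 + 1·169 = 17
Since det(O) ≠ 0, rank(O) = 3 and the system is completely observable.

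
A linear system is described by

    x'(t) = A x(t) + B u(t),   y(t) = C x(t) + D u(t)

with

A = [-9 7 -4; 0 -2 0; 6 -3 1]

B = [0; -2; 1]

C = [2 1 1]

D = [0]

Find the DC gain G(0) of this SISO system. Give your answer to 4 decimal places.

-2.6000

G(0) = C(-A)^{-1}B + D = -C A^{-1} B + D.
det A = -30, so A^{-1} = (1/-30)·adj(A) = [[1/15, -1/6, 4/15], [0, -1/2, 0], [-2/5, -1/2, -3/5]]
A^{-1} B = [3/5, 1, 2/5]^T
C A^{-1} B = 13/5
G(0) = D - C A^{-1} B = 0 - (13/5) = -13/5 ≈ -2.6000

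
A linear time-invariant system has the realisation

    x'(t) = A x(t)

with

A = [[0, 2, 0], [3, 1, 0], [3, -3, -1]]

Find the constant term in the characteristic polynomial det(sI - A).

Expand det(sI - A) for the 3×3 matrix.
p(s) = s^3 - 7s - 6.
(Check: constant term = det(-A) = (-1)^3 det A = -6; coefficient of s^2 = -tr A = 0.)
The constant term is -6.

-6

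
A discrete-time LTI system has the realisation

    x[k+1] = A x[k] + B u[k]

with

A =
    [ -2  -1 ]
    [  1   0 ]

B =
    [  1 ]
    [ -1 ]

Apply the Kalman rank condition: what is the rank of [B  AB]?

1

AB = [[-1], [1]]
Controllability matrix C = [B  AB] = [[1, -1], [-1, 1]]
Every column of C is a scalar multiple of column 1 = [1, -1] (multipliers 1, -1), so the columns span a one-dimensional space.
C ≠ 0, hence rank(C) = 1.
rank(C) = 1 < n = 2, so the pair (A, B) is not completely controllable.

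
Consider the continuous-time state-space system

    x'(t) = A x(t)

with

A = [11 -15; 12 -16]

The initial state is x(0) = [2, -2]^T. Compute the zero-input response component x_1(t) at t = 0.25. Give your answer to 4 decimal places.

8.9542

det(sI - A) = s^2 - (tr A)s + det A, with tr A = 11 + (-16) = -5 and det A = 11·(-16) - (-15)·12 = -176 - (-180) = 4.
So p(s) = det(sI - A) = s^2 + 5s + 4.
Factor s^2 + 5s + 4: two numbers with sum -5 and product 4 are -1 and -4, so s^2 + 5s + 4 = (s + 1)(s + 4).
Hence p(s) = (s + 1) (s + 4), with roots -4, -1.
The eigenvalues -4, -1 are distinct and real, so A is diagonalisable and x(t) = e^{At} x(0) = V diag(e^{λ_i t}) V^{-1} x(0), where the columns of V are the eigenvectors.
λ = -4: A - (-4)I = [[15, -15], [12, -12]]. Row 1 gives 15·v1 + (-15)·v2 = 0, so take v_1 = [1, 1]^T.
λ = -1: A - (-1)I = [[12, -15], [12, -15]]. Row 1 gives 12·v1 + (-15)·v2 = 0, so take v_2 = [5, 4]^T.
V = [v_1 v_2] = [[1, 5], [1, 4]] has det V = -1, so V^{-1} = adj(V)/det V = [[-4, 5], [1, -1]].
Modal coordinates z(0) = V^{-1} x(0): (-4)·2 + 5·(-2) = -18; 1·2 + (-1)·(-2) = 4; so z(0) = [-18, 4]^T.
x_1(t) = Σ_i (v_i)_1 · z_i(0) · e^{λ_i t} (row 1 of V times the modal terms).
x_1(0.25) = 1·(-18)·e^{-4·0.25} + 5·4·e^{-1·0.25} = (-18)·0.367879 + 20·0.778801 = 8.9542.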